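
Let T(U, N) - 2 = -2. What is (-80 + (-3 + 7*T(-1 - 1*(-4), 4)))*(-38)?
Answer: 3154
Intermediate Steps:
T(U, N) = 0 (T(U, N) = 2 - 2 = 0)
(-80 + (-3 + 7*T(-1 - 1*(-4), 4)))*(-38) = (-80 + (-3 + 7*0))*(-38) = (-80 + (-3 + 0))*(-38) = (-80 - 3)*(-38) = -83*(-38) = 3154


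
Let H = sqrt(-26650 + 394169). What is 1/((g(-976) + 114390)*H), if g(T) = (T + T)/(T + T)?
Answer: sqrt(367519)/42040865929 ≈ 1.4420e-8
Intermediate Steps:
g(T) = 1 (g(T) = (2*T)/((2*T)) = (2*T)*(1/(2*T)) = 1)
H = sqrt(367519) ≈ 606.23
1/((g(-976) + 114390)*H) = 1/((1 + 114390)*(sqrt(367519))) = (sqrt(367519)/367519)/114391 = sqrt(367519)/42040865929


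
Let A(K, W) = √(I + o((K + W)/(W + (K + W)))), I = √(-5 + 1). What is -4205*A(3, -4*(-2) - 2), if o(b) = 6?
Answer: -4205*√(6 + 2*I) ≈ -10438.0 - 1693.9*I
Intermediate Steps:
I = 2*I (I = √(-4) = 2*I ≈ 2.0*I)
A(K, W) = √(6 + 2*I) (A(K, W) = √(2*I + 6) = √(6 + 2*I))
-4205*A(3, -4*(-2) - 2) = -4205*√(6 + 2*I)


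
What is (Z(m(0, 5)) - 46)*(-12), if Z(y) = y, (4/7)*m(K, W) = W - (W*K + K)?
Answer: 447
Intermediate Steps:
m(K, W) = -7*K/4 + 7*W/4 - 7*K*W/4 (m(K, W) = 7*(W - (W*K + K))/4 = 7*(W - (K*W + K))/4 = 7*(W - (K + K*W))/4 = 7*(W + (-K - K*W))/4 = 7*(W - K - K*W)/4 = -7*K/4 + 7*W/4 - 7*K*W/4)
(Z(m(0, 5)) - 46)*(-12) = ((-7/4*0 + (7/4)*5 - 7/4*0*5) - 46)*(-12) = ((0 + 35/4 + 0) - 46)*(-12) = (35/4 - 46)*(-12) = -149/4*(-12) = 447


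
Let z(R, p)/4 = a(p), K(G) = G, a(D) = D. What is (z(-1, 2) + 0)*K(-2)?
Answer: -16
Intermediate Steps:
z(R, p) = 4*p
(z(-1, 2) + 0)*K(-2) = (4*2 + 0)*(-2) = (8 + 0)*(-2) = 8*(-2) = -16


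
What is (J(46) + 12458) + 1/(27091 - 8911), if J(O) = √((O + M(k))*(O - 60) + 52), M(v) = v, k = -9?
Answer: 226486441/18180 + I*√466 ≈ 12458.0 + 21.587*I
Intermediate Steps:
J(O) = √(52 + (-60 + O)*(-9 + O)) (J(O) = √((O - 9)*(O - 60) + 52) = √((-9 + O)*(-60 + O) + 52) = √((-60 + O)*(-9 + O) + 52) = √(52 + (-60 + O)*(-9 + O)))
(J(46) + 12458) + 1/(27091 - 8911) = (√(592 + 46² - 69*46) + 12458) + 1/(27091 - 8911) = (√(592 + 2116 - 3174) + 12458) + 1/18180 = (√(-466) + 12458) + 1/18180 = (I*√466 + 12458) + 1/18180 = (12458 + I*√466) + 1/18180 = 226486441/18180 + I*√466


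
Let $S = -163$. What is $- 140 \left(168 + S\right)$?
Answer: $-700$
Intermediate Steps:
$- 140 \left(168 + S\right) = - 140 \left(168 - 163\right) = \left(-140\right) 5 = -700$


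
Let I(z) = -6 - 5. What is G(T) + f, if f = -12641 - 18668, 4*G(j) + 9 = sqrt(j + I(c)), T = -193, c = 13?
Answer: -125245/4 + I*sqrt(51)/2 ≈ -31311.0 + 3.5707*I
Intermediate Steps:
I(z) = -11
G(j) = -9/4 + sqrt(-11 + j)/4 (G(j) = -9/4 + sqrt(j - 11)/4 = -9/4 + sqrt(-11 + j)/4)
f = -31309
G(T) + f = (-9/4 + sqrt(-11 - 193)/4) - 31309 = (-9/4 + sqrt(-204)/4) - 31309 = (-9/4 + (2*I*sqrt(51))/4) - 31309 = (-9/4 + I*sqrt(51)/2) - 31309 = -125245/4 + I*sqrt(51)/2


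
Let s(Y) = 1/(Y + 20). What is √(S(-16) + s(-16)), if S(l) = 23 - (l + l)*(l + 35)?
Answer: 5*√101/2 ≈ 25.125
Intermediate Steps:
s(Y) = 1/(20 + Y)
S(l) = 23 - 2*l*(35 + l)
√(S(-16) + s(-16)) = √((23 - 70*(-16) - 2*(-16)²) + 1/(20 - 16)) = √((23 + 1120 - 2*256) + 1/4) = √((23 + 1120 - 512) + ¼) = √(631 + ¼) = √(2525/4) = 5*√101/2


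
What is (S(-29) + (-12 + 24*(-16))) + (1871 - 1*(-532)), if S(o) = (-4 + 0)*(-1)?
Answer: 2011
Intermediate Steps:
S(o) = 4 (S(o) = -4*(-1) = 4)
(S(-29) + (-12 + 24*(-16))) + (1871 - 1*(-532)) = (4 + (-12 + 24*(-16))) + (1871 - 1*(-532)) = (4 + (-12 - 384)) + (1871 + 532) = (4 - 396) + 2403 = -392 + 2403 = 2011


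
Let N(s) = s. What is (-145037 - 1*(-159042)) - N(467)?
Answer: 13538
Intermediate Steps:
(-145037 - 1*(-159042)) - N(467) = (-145037 - 1*(-159042)) - 1*467 = (-145037 + 159042) - 467 = 14005 - 467 = 13538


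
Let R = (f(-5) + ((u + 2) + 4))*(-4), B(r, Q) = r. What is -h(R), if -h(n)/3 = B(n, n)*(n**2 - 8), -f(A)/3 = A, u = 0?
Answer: -1776096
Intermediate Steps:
f(A) = -3*A
R = -84 (R = (-3*(-5) + ((0 + 2) + 4))*(-4) = (15 + (2 + 4))*(-4) = (15 + 6)*(-4) = 21*(-4) = -84)
h(n) = -3*n*(-8 + n**2) (h(n) = -3*n*(n**2 - 8) = -3*n*(-8 + n**2))
-h(R) = -3*(-84)*(8 - 1*(-84)**2) = -3*(-84)*(8 - 1*7056) = -3*(-84)*(8 - 7056) = -3*(-84)*(-7048) = -1*1776096 = -1776096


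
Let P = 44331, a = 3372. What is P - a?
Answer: 40959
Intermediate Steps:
P - a = 44331 - 1*3372 = 44331 - 3372 = 40959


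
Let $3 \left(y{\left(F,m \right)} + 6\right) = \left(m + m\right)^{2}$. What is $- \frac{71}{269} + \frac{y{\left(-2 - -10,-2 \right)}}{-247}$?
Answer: $- \frac{52073}{199329} \approx -0.26124$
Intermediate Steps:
$y{\left(F,m \right)} = -6 + \frac{4 m^{2}}{3}$ ($y{\left(F,m \right)} = -6 + \frac{\left(m + m\right)^{2}}{3} = -6 + \frac{\left(2 m\right)^{2}}{3} = -6 + \frac{4 m^{2}}{3}$)
$- \frac{71}{269} + \frac{y{\left(-2 - -10,-2 \right)}}{-247} = - \frac{71}{269} + \frac{-6 + \frac{4 \left(-2\right)^{2}}{3}}{-247} = \left(-71\right) \frac{1}{269} + \left(-6 + \frac{4}{3} \cdot 4\right) \left(- \frac{1}{247}\right) = - \frac{71}{269} + \left(-6 + \frac{16}{3}\right) \left(- \frac{1}{247}\right) = - \frac{71}{269} - - \frac{2}{741} = - \frac{71}{269} + \frac{2}{741} = - \frac{52073}{199329}$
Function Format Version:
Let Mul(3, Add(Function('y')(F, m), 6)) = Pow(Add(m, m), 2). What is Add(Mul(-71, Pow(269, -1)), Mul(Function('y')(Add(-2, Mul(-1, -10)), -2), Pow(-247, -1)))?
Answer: Rational(-52073, 199329) ≈ -0.26124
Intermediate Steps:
Function('y')(F, m) = Add(-6, Mul(Rational(4, 3), Pow(m, 2))) (Function('y')(F, m) = Add(-6, Mul(Rational(1, 3), Pow(Add(m, m), 2))) = Add(-6, Mul(Rational(1, 3), Pow(Mul(2, m), 2))) = Add(-6, Mul(Rational(1, 3), Mul(4, Pow(m, 2)))) = Add(-6, Mul(Rational(4, 3), Pow(m, 2))))
Add(Mul(-71, Pow(269, -1)), Mul(Function('y')(Add(-2, Mul(-1, -10)), -2), Pow(-247, -1))) = Add(Mul(-71, Pow(269, -1)), Mul(Add(-6, Mul(Rational(4, 3), Pow(-2, 2))), Pow(-247, -1))) = Add(Mul(-71, Rational(1, 269)), Mul(Add(-6, Mul(Rational(4, 3), 4)), Rational(-1, 247))) = Add(Rational(-71, 269), Mul(Add(-6, Rational(16, 3)), Rational(-1, 247))) = Add(Rational(-71, 269), Mul(Rational(-2, 3), Rational(-1, 247))) = Add(Rational(-71, 269), Rational(2, 741)) = Rational(-52073, 199329)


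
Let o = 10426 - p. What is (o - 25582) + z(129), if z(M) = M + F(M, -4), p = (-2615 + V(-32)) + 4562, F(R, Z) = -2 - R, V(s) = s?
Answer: -17073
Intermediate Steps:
p = 1915 (p = (-2615 - 32) + 4562 = -2647 + 4562 = 1915)
z(M) = -2 (z(M) = M + (-2 - M) = -2)
o = 8511 (o = 10426 - 1*1915 = 10426 - 1915 = 8511)
(o - 25582) + z(129) = (8511 - 25582) - 2 = -17071 - 2 = -17073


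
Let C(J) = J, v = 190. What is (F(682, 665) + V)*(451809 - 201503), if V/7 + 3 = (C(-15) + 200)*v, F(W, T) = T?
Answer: 61748988364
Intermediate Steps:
V = 246029 (V = -21 + 7*((-15 + 200)*190) = -21 + 7*(185*190) = -21 + 7*35150 = -21 + 246050 = 246029)
(F(682, 665) + V)*(451809 - 201503) = (665 + 246029)*(451809 - 201503) = 246694*250306 = 61748988364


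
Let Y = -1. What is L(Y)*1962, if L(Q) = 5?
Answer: 9810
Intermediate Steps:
L(Y)*1962 = 5*1962 = 9810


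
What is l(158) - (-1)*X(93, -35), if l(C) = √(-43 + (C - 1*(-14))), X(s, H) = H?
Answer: -35 + √129 ≈ -23.642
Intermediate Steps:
l(C) = √(-29 + C) (l(C) = √(-43 + (C + 14)) = √(-43 + (14 + C)) = √(-29 + C))
l(158) - (-1)*X(93, -35) = √(-29 + 158) - (-1)*(-35) = √129 - 1*35 = √129 - 35 = -35 + √129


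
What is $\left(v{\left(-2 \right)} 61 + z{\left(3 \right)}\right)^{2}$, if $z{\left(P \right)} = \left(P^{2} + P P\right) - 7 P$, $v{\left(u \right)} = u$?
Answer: $15625$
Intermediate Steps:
$z{\left(P \right)} = - 7 P + 2 P^{2}$ ($z{\left(P \right)} = \left(P^{2} + P^{2}\right) - 7 P = 2 P^{2} - 7 P = - 7 P + 2 P^{2}$)
$\left(v{\left(-2 \right)} 61 + z{\left(3 \right)}\right)^{2} = \left(\left(-2\right) 61 + 3 \left(-7 + 2 \cdot 3\right)\right)^{2} = \left(-122 + 3 \left(-7 + 6\right)\right)^{2} = \left(-122 + 3 \left(-1\right)\right)^{2} = \left(-122 - 3\right)^{2} = \left(-125\right)^{2} = 15625$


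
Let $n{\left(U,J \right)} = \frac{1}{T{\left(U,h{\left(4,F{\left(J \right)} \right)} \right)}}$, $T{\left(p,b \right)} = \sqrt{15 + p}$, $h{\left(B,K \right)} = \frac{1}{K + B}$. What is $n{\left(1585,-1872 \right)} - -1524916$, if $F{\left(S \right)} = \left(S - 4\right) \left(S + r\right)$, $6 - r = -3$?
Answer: $\frac{60996641}{40} \approx 1.5249 \cdot 10^{6}$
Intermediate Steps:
$r = 9$ ($r = 6 - -3 = 6 + 3 = 9$)
$F{\left(S \right)} = \left(-4 + S\right) \left(9 + S\right)$ ($F{\left(S \right)} = \left(S - 4\right) \left(S + 9\right) = \left(-4 + S\right) \left(9 + S\right)$)
$h{\left(B,K \right)} = \frac{1}{B + K}$
$n{\left(U,J \right)} = \frac{1}{\sqrt{15 + U}}$
$n{\left(1585,-1872 \right)} - -1524916 = \frac{1}{\sqrt{15 + 1585}} - -1524916 = \frac{1}{\sqrt{1600}} + 1524916 = \frac{1}{40} + 1524916 = \frac{60996641}{40}$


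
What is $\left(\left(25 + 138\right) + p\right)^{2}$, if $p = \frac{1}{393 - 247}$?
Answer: $\frac{566392401}{21316} \approx 26571.0$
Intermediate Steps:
$p = \frac{1}{146} \approx 0.0068493$
$\left(\left(25 + 138\right) + p\right)^{2} = \left(\left(25 + 138\right) + \frac{1}{146}\right)^{2} = \left(163 + \frac{1}{146}\right)^{2} = \left(\frac{23799}{146}\right)^{2} = \frac{566392401}{21316}$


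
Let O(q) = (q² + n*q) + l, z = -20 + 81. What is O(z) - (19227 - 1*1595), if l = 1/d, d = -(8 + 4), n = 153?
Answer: -54937/12 ≈ -4578.1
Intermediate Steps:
d = -12 (d = -1*12 = -12)
l = -1/12 (l = 1/(-12) = -1/12 ≈ -0.083333)
z = 61
O(q) = -1/12 + q² + 153*q (O(q) = (q² + 153*q) - 1/12 = -1/12 + q² + 153*q)
O(z) - (19227 - 1*1595) = (-1/12 + 61² + 153*61) - (19227 - 1*1595) = (-1/12 + 3721 + 9333) - (19227 - 1595) = 156647/12 - 1*17632 = 156647/12 - 17632 = -54937/12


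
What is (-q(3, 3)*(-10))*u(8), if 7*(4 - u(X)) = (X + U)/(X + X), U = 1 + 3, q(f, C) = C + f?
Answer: 1635/7 ≈ 233.57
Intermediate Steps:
U = 4
u(X) = 4 - (4 + X)/(14*X) (u(X) = 4 - (X + 4)/(7*(X + X)) = 4 - (4 + X)/(7*(2*X)) = 4 - (4 + X)*1/(2*X)/7 = 4 - (4 + X)/(14*X))
(-q(3, 3)*(-10))*u(8) = (-(3 + 3)*(-10))*((1/14)*(-4 + 55*8)/8) = (-1*6*(-10))*((1/14)*(⅛)*(-4 + 440)) = (-6*(-10))*((1/14)*(⅛)*436) = 60*(109/28) = 1635/7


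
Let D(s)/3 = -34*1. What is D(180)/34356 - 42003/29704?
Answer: -120507073/85042552 ≈ -1.4170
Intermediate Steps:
D(s) = -102 (D(s) = 3*(-34*1) = 3*(-34) = -102)
D(180)/34356 - 42003/29704 = -102/34356 - 42003/29704 = -102*1/34356 - 42003*1/29704 = -17/5726 - 42003/29704 = -120507073/85042552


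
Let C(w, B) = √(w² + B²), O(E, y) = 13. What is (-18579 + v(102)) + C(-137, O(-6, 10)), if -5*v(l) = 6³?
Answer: -93111/5 + √18938 ≈ -18485.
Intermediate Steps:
v(l) = -216/5 (v(l) = -⅕*6³ = -⅕*216 = -216/5)
C(w, B) = √(B² + w²)
(-18579 + v(102)) + C(-137, O(-6, 10)) = (-18579 - 216/5) + √(13² + (-137)²) = -93111/5 + √(169 + 18769) = -93111/5 + √18938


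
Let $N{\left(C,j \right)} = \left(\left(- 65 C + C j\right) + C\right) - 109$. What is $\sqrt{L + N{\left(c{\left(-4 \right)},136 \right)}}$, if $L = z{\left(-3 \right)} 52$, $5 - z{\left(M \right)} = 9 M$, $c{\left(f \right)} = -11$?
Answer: $\sqrt{763} \approx 27.622$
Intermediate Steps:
$z{\left(M \right)} = 5 - 9 M$
$L = 1664$ ($L = \left(5 - -27\right) 52 = \left(5 + 27\right) 52 = 32 \cdot 52 = 1664$)
$N{\left(C,j \right)} = -109 - 64 C + C j$ ($N{\left(C,j \right)} = \left(- 64 C + C j\right) - 109 = -109 - 64 C + C j$)
$\sqrt{L + N{\left(c{\left(-4 \right)},136 \right)}} = \sqrt{1664 - 901} = \sqrt{763}$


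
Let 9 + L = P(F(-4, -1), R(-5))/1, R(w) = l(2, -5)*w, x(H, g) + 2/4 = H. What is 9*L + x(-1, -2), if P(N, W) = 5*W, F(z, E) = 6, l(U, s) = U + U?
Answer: -1965/2 ≈ -982.50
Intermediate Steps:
l(U, s) = 2*U
x(H, g) = -1/2 + H
R(w) = 4*w (R(w) = (2*2)*w = 4*w)
L = -109 (L = -9 + (5*(4*(-5)))/1 = -9 + (5*(-20))*1 = -9 - 100*1 = -9 - 100 = -109)
9*L + x(-1, -2) = 9*(-109) + (-1/2 - 1) = -981 - 3/2 = -1965/2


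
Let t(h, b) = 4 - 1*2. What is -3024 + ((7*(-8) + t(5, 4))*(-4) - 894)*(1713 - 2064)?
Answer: 234954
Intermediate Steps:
t(h, b) = 2 (t(h, b) = 4 - 2 = 2)
-3024 + ((7*(-8) + t(5, 4))*(-4) - 894)*(1713 - 2064) = -3024 + ((7*(-8) + 2)*(-4) - 894)*(1713 - 2064) = -3024 + ((-56 + 2)*(-4) - 894)*(-351) = -3024 + (-54*(-4) - 894)*(-351) = -3024 + (216 - 894)*(-351) = -3024 - 678*(-351) = -3024 + 237978 = 234954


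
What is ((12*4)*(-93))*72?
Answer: -321408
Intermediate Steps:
((12*4)*(-93))*72 = (48*(-93))*72 = -4464*72 = -321408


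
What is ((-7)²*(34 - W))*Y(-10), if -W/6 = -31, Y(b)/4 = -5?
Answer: 148960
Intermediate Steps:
Y(b) = -20 (Y(b) = 4*(-5) = -20)
W = 186 (W = -6*(-31) = 186)
((-7)²*(34 - W))*Y(-10) = ((-7)²*(34 - 1*186))*(-20) = (49*(34 - 186))*(-20) = (49*(-152))*(-20) = -7448*(-20) = 148960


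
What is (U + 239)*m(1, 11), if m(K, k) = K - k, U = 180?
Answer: -4190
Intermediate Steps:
(U + 239)*m(1, 11) = (180 + 239)*(1 - 1*11) = 419*(1 - 11) = 419*(-10) = -4190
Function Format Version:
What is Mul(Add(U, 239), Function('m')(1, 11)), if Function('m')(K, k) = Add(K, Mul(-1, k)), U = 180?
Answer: -4190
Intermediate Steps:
Mul(Add(U, 239), Function('m')(1, 11)) = Mul(Add(180, 239), Add(1, Mul(-1, 11))) = Mul(419, Add(1, -11)) = Mul(419, -10) = -4190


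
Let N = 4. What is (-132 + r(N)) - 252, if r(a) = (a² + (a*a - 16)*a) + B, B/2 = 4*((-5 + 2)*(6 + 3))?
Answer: -584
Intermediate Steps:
B = -216 (B = 2*(4*((-5 + 2)*(6 + 3))) = 2*(4*(-3*9)) = 2*(4*(-27)) = 2*(-108) = -216)
r(a) = -216 + a² + a*(-16 + a²) (r(a) = (a² + (a*a - 16)*a) - 216 = (a² + (a² - 16)*a) - 216 = (a² + (-16 + a²)*a) - 216 = (a² + a*(-16 + a²)) - 216 = -216 + a² + a*(-16 + a²))
(-132 + r(N)) - 252 = (-132 + (-216 + 4² + 4³ - 16*4)) - 252 = (-132 + (-216 + 16 + 64 - 64)) - 252 = (-132 - 200) - 252 = -332 - 252 = -584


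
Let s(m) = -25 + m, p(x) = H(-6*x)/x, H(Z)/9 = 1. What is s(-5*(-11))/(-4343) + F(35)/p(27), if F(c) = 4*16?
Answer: 833826/4343 ≈ 191.99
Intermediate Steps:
H(Z) = 9 (H(Z) = 9*1 = 9)
F(c) = 64
p(x) = 9/x
s(-5*(-11))/(-4343) + F(35)/p(27) = (-25 - 5*(-11))/(-4343) + 64/((9/27)) = (-25 + 55)*(-1/4343) + 64/((9*(1/27))) = 30*(-1/4343) + 64/(⅓) = -30/4343 + 64*3 = -30/4343 + 192 = 833826/4343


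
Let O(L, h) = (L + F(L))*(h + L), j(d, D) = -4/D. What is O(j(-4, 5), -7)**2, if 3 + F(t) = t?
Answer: 804609/625 ≈ 1287.4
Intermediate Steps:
F(t) = -3 + t
O(L, h) = (-3 + 2*L)*(L + h) (O(L, h) = (L + (-3 + L))*(h + L) = (-3 + 2*L)*(L + h))
O(j(-4, 5), -7)**2 = ((-4/5)**2 - 4/5*(-7) + (-4/5)*(-3 - 4/5) - 7*(-3 - 4/5))**2 = ((-4*1/5)**2 - 4*1/5*(-7) + (-4*1/5)*(-3 - 4*1/5) - 7*(-3 - 4*1/5))**2 = ((-4/5)**2 - 4/5*(-7) - 4*(-3 - 4/5)/5 - 7*(-3 - 4/5))**2 = (16/25 + 28/5 - 4/5*(-19/5) - 7*(-19/5))**2 = (16/25 + 28/5 + 76/25 + 133/5)**2 = (897/25)**2 = 804609/625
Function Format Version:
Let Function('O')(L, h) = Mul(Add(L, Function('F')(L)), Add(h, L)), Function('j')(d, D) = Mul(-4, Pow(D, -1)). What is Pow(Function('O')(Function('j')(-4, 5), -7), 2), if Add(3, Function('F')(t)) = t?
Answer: Rational(804609, 625) ≈ 1287.4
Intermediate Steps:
Function('F')(t) = Add(-3, t)
Function('O')(L, h) = Mul(Add(-3, Mul(2, L)), Add(L, h)) (Function('O')(L, h) = Mul(Add(L, Add(-3, L)), Add(h, L)) = Mul(Add(-3, Mul(2, L)), Add(L, h)))
Pow(Function('O')(Function('j')(-4, 5), -7), 2) = Pow(Add(Pow(Mul(-4, Pow(5, -1)), 2), Mul(Mul(-4, Pow(5, -1)), -7), Mul(Mul(-4, Pow(5, -1)), Add(-3, Mul(-4, Pow(5, -1)))), Mul(-7, Add(-3, Mul(-4, Pow(5, -1))))), 2) = Pow(Add(Pow(Mul(-4, Rational(1, 5)), 2), Mul(Mul(-4, Rational(1, 5)), -7), Mul(Mul(-4, Rational(1, 5)), Add(-3, Mul(-4, Rational(1, 5)))), Mul(-7, Add(-3, Mul(-4, Rational(1, 5))))), 2) = Pow(Add(Pow(Rational(-4, 5), 2), Mul(Rational(-4, 5), -7), Mul(Rational(-4, 5), Add(-3, Rational(-4, 5))), Mul(-7, Add(-3, Rational(-4, 5)))), 2) = Pow(Add(Rational(16, 25), Rational(28, 5), Mul(Rational(-4, 5), Rational(-19, 5)), Mul(-7, Rational(-19, 5))), 2) = Pow(Add(Rational(16, 25), Rational(28, 5), Rational(76, 25), Rational(133, 5)), 2) = Pow(Rational(897, 25), 2) = Rational(804609, 625)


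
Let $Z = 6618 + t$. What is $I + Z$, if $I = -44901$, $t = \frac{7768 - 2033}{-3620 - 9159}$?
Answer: $- \frac{489224192}{12779} \approx -38283.0$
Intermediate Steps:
$t = - \frac{5735}{12779}$ ($t = \frac{5735}{-12779} = 5735 \left(- \frac{1}{12779}\right) = - \frac{5735}{12779} \approx -0.44878$)
$Z = \frac{84565687}{12779}$ ($Z = 6618 - \frac{5735}{12779} = \frac{84565687}{12779} \approx 6617.5$)
$I + Z = -44901 + \frac{84565687}{12779} = - \frac{489224192}{12779}$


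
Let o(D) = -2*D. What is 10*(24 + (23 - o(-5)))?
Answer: 370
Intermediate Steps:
10*(24 + (23 - o(-5))) = 10*(24 + (23 - (-2)*(-5))) = 10*(24 + (23 - 1*10)) = 10*(24 + (23 - 10)) = 10*(24 + 13) = 10*37 = 370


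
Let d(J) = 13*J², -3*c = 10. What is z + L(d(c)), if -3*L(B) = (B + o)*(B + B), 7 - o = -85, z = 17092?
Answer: -1379444/243 ≈ -5676.7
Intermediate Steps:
o = 92 (o = 7 - 1*(-85) = 7 + 85 = 92)
c = -10/3 (c = -⅓*10 = -10/3 ≈ -3.3333)
L(B) = -2*B*(92 + B)/3 (L(B) = -(B + 92)*(B + B)/3 = -(92 + B)*2*B/3 = -2*B*(92 + B)/3)
z + L(d(c)) = 17092 - 2*13*(-10/3)²*(92 + 13*(-10/3)²)/3 = 17092 - 2*13*(100/9)*(92 + 13*(100/9))/3 = 17092 - ⅔*1300/9*(92 + 1300/9) = 17092 - ⅔*1300/9*2128/9 = 17092 - 5532800/243 = -1379444/243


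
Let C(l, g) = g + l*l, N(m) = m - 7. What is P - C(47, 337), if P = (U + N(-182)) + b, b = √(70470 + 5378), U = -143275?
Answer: -146010 + 2*√18962 ≈ -1.4573e+5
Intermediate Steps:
N(m) = -7 + m
C(l, g) = g + l²
b = 2*√18962 (b = √75848 = 2*√18962 ≈ 275.41)
P = -143464 + 2*√18962 (P = (-143275 + (-7 - 182)) + 2*√18962 = (-143275 - 189) + 2*√18962 = -143464 + 2*√18962 ≈ -1.4319e+5)
P - C(47, 337) = (-143464 + 2*√18962) - (337 + 47²) = (-143464 + 2*√18962) - (337 + 2209) = (-143464 + 2*√18962) - 1*2546 = (-143464 + 2*√18962) - 2546 = -146010 + 2*√18962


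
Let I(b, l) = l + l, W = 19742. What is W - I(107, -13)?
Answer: 19768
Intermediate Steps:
I(b, l) = 2*l
W - I(107, -13) = 19742 - 2*(-13) = 19742 - 1*(-26) = 19742 + 26 = 19768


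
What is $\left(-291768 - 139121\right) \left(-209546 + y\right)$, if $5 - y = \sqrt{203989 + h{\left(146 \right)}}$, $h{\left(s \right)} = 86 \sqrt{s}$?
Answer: $90288911949 + 430889 \sqrt{203989 + 86 \sqrt{146}} \approx 9.0484 \cdot 10^{10}$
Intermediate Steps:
$y = 5 - \sqrt{203989 + 86 \sqrt{146}} \approx -447.8$
$\left(-291768 - 139121\right) \left(-209546 + y\right) = \left(-291768 - 139121\right) \left(-209546 + \left(5 - \sqrt{203989 + 86 \sqrt{146}}\right)\right) = - 430889 \left(-209541 - \sqrt{203989 + 86 \sqrt{146}}\right) = 90288911949 + 430889 \sqrt{203989 + 86 \sqrt{146}}$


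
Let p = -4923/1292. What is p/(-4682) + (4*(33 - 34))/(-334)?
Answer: 12920429/1010207048 ≈ 0.012790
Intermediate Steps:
p = -4923/1292 (p = -4923*1/1292 = -4923/1292 ≈ -3.8104)
p/(-4682) + (4*(33 - 34))/(-334) = -4923/1292/(-4682) + (4*(33 - 34))/(-334) = -4923/1292*(-1/4682) + (4*(-1))*(-1/334) = 4923/6049144 - 4*(-1/334) = 4923/6049144 + 2/167 = 12920429/1010207048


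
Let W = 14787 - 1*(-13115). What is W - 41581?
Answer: -13679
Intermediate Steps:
W = 27902 (W = 14787 + 13115 = 27902)
W - 41581 = 27902 - 41581 = -13679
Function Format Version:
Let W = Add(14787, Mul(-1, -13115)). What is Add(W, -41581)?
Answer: -13679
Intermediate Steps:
W = 27902 (W = Add(14787, 13115) = 27902)
Add(W, -41581) = Add(27902, -41581) = -13679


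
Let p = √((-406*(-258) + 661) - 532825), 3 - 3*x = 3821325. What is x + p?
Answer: -1273774 + 2*I*√106854 ≈ -1.2738e+6 + 653.77*I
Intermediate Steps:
x = -1273774 (x = 1 - ⅓*3821325 = 1 - 1273775 = -1273774)
p = 2*I*√106854 (p = √((104748 + 661) - 532825) = √(105409 - 532825) = √(-427416) = 2*I*√106854 ≈ 653.77*I)
x + p = -1273774 + 2*I*√106854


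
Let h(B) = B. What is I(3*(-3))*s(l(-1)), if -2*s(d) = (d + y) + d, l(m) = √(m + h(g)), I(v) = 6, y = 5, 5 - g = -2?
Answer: -15 - 6*√6 ≈ -29.697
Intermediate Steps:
g = 7 (g = 5 - 1*(-2) = 5 + 2 = 7)
l(m) = √(7 + m) (l(m) = √(m + 7) = √(7 + m))
s(d) = -5/2 - d (s(d) = -((d + 5) + d)/2 = -((5 + d) + d)/2 = -(5 + 2*d)/2 = -5/2 - d)
I(3*(-3))*s(l(-1)) = 6*(-5/2 - √(7 - 1)) = 6*(-5/2 - √6) = -15 - 6*√6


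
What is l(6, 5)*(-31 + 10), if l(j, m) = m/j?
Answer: -35/2 ≈ -17.500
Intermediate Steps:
l(6, 5)*(-31 + 10) = (5/6)*(-31 + 10) = (5*(⅙))*(-21) = (⅚)*(-21) = -35/2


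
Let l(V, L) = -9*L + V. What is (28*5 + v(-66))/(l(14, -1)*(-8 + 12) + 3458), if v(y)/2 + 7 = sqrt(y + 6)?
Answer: 63/1775 + 2*I*sqrt(15)/1775 ≈ 0.035493 + 0.0043639*I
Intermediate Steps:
l(V, L) = V - 9*L
v(y) = -14 + 2*sqrt(6 + y) (v(y) = -14 + 2*sqrt(y + 6) = -14 + 2*sqrt(6 + y))
(28*5 + v(-66))/(l(14, -1)*(-8 + 12) + 3458) = (28*5 + (-14 + 2*sqrt(6 - 66)))/((14 - 9*(-1))*(-8 + 12) + 3458) = (140 + (-14 + 2*sqrt(-60)))/((14 + 9)*4 + 3458) = (140 + (-14 + 2*(2*I*sqrt(15))))/(23*4 + 3458) = (140 + (-14 + 4*I*sqrt(15)))/(92 + 3458) = (126 + 4*I*sqrt(15))/3550 = (126 + 4*I*sqrt(15))*(1/3550) = 63/1775 + 2*I*sqrt(15)/1775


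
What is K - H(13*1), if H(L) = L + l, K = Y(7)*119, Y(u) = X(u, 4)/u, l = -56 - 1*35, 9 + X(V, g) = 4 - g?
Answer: -75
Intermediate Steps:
X(V, g) = -5 - g (X(V, g) = -9 + (4 - g) = -5 - g)
l = -91 (l = -56 - 35 = -91)
Y(u) = -9/u (Y(u) = (-5 - 1*4)/u = (-5 - 4)/u = -9/u)
K = -153 (K = -9/7*119 = -153)
H(L) = -91 + L (H(L) = L - 91 = -91 + L)
K - H(13*1) = -153 - (-91 + 13*1) = -153 - (-91 + 13) = -153 - 1*(-78) = -153 + 78 = -75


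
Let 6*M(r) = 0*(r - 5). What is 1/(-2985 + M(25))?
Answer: -1/2985 ≈ -0.00033501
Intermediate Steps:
M(r) = 0 (M(r) = (0*(r - 5))/6 = (0*(-5 + r))/6 = (⅙)*0 = 0)
1/(-2985 + M(25)) = 1/(-2985 + 0) = 1/(-2985) = -1/2985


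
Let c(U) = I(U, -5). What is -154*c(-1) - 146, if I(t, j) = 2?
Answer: -454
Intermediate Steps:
c(U) = 2
-154*c(-1) - 146 = -154*2 - 146 = -308 - 146 = -454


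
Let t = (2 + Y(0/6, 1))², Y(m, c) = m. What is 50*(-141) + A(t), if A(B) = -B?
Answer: -7054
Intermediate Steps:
t = 4 (t = (2 + 0/6)² = (2 + 0*(⅙))² = (2 + 0)² = 2² = 4)
50*(-141) + A(t) = 50*(-141) - 1*4 = -7050 - 4 = -7054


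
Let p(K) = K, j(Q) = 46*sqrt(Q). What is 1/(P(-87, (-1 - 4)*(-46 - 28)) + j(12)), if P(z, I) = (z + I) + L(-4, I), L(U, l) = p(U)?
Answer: 93/17483 - 92*sqrt(3)/52449 ≈ 0.0022813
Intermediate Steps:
L(U, l) = U
P(z, I) = -4 + I + z (P(z, I) = (z + I) - 4 = (I + z) - 4 = -4 + I + z)
1/(P(-87, (-1 - 4)*(-46 - 28)) + j(12)) = 1/((-4 + (-1 - 4)*(-46 - 28) - 87) + 46*sqrt(12)) = 1/((-4 - 5*(-74) - 87) + 46*(2*sqrt(3))) = 1/((-4 + 370 - 87) + 92*sqrt(3)) = 1/(279 + 92*sqrt(3))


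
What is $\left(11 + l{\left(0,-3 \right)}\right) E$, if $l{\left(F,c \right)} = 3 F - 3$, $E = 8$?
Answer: $64$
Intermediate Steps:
$l{\left(F,c \right)} = -3 + 3 F$
$\left(11 + l{\left(0,-3 \right)}\right) E = \left(11 + \left(-3 + 3 \cdot 0\right)\right) 8 = \left(11 + \left(-3 + 0\right)\right) 8 = \left(11 - 3\right) 8 = 8 \cdot 8 = 64$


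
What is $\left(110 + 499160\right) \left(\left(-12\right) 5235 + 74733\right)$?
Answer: $5947803510$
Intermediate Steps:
$\left(110 + 499160\right) \left(\left(-12\right) 5235 + 74733\right) = 499270 \left(-62820 + 74733\right) = 499270 \cdot 11913 = 5947803510$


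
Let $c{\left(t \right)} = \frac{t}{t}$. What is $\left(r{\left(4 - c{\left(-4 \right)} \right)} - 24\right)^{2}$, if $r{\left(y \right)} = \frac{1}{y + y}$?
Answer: $\frac{20449}{36} \approx 568.03$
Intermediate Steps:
$c{\left(t \right)} = 1$
$r{\left(y \right)} = \frac{1}{2 y}$
$\left(r{\left(4 - c{\left(-4 \right)} \right)} - 24\right)^{2} = \left(\frac{1}{2 \left(4 - 1\right)} - 24\right)^{2} = \left(\frac{1}{2 \cdot 3} - 24\right)^{2} = \left(\frac{1}{2} \cdot \frac{1}{3} - 24\right)^{2} = \left(\frac{1}{6} - 24\right)^{2} = \left(- \frac{143}{6}\right)^{2} = \frac{20449}{36}$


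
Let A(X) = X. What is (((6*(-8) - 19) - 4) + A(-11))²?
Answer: 6724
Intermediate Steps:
(((6*(-8) - 19) - 4) + A(-11))² = (((6*(-8) - 19) - 4) - 11)² = (((-48 - 19) - 4) - 11)² = ((-67 - 4) - 11)² = (-71 - 11)² = (-82)² = 6724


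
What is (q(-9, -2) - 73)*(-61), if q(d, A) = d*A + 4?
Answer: 3111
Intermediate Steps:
q(d, A) = 4 + A*d (q(d, A) = A*d + 4 = 4 + A*d)
(q(-9, -2) - 73)*(-61) = ((4 - 2*(-9)) - 73)*(-61) = ((4 + 18) - 73)*(-61) = (22 - 73)*(-61) = -51*(-61) = 3111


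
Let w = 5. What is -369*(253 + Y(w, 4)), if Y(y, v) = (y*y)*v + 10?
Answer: -133947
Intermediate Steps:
Y(y, v) = 10 + v*y² (Y(y, v) = y²*v + 10 = v*y² + 10 = 10 + v*y²)
-369*(253 + Y(w, 4)) = -369*(253 + (10 + 4*5²)) = -369*(253 + (10 + 4*25)) = -369*(253 + (10 + 100)) = -369*(253 + 110) = -369*363 = -133947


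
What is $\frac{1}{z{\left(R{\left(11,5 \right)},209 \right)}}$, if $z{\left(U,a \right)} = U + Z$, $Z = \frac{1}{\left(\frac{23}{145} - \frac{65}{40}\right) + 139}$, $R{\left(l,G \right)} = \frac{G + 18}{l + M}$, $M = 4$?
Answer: $\frac{2393085}{3686797} \approx 0.6491$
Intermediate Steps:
$R{\left(l,G \right)} = \frac{18 + G}{4 + l}$ ($R{\left(l,G \right)} = \frac{G + 18}{l + 4} = \frac{18 + G}{4 + l}$)
$Z = \frac{1160}{159539}$ ($Z = \frac{1}{\left(23 \cdot \frac{1}{145} - \frac{13}{8}\right) + 139} = \frac{1}{\left(\frac{23}{145} - \frac{13}{8}\right) + 139} = \frac{1}{- \frac{1701}{1160} + 139} = \frac{1}{\frac{159539}{1160}} = \frac{1160}{159539} \approx 0.0072709$)
$z{\left(U,a \right)} = \frac{1160}{159539} + U$ ($z{\left(U,a \right)} = U + \frac{1160}{159539} = \frac{1160}{159539} + U$)
$\frac{1}{z{\left(R{\left(11,5 \right)},209 \right)}} = \frac{1}{\frac{1160}{159539} + \frac{18 + 5}{4 + 11}} = \frac{1}{\frac{1160}{159539} + \frac{1}{15} \cdot 23} = \frac{1}{\frac{1160}{159539} + \frac{23}{15}} = \frac{1}{\frac{3686797}{2393085}} = \frac{2393085}{3686797}$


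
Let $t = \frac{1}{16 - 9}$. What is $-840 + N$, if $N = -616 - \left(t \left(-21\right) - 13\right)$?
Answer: $-1440$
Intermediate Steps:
$t = \frac{1}{7}$ ($t = \frac{1}{16 - 9} = \frac{1}{7} \approx 0.14286$)
$N = -600$ ($N = -616 - \left(\frac{1}{7} \left(-21\right) - 13\right) = -616 - \left(-3 - 13\right) = -616 - -16 = -616 + 16 = -600$)
$-840 + N = -840 - 600 = -1440$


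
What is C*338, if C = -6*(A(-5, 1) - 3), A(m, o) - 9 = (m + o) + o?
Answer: -6084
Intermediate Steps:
A(m, o) = 9 + m + 2*o (A(m, o) = 9 + ((m + o) + o) = 9 + (m + 2*o) = 9 + m + 2*o)
C = -18 (C = -6*((9 - 5 + 2*1) - 3) = -6*((9 - 5 + 2) - 3) = -6*(6 - 3) = -6*3 = -18)
C*338 = -18*338 = -6084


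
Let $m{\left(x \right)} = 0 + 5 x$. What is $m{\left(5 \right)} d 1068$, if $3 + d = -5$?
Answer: $-213600$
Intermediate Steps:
$d = -8$ ($d = -3 - 5 = -8$)
$m{\left(x \right)} = 5 x$
$m{\left(5 \right)} d 1068 = 5 \cdot 5 \left(-8\right) 1068 = 25 \left(-8\right) 1068 = \left(-200\right) 1068 = -213600$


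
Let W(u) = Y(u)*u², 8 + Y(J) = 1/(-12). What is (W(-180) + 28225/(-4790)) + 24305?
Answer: -227621655/958 ≈ -2.3760e+5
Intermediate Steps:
Y(J) = -97/12 (Y(J) = -8 + 1/(-12) = -8 - 1/12 = -97/12)
W(u) = -97*u²/12
(W(-180) + 28225/(-4790)) + 24305 = (-97/12*(-180)² + 28225/(-4790)) + 24305 = (-97/12*32400 + 28225*(-1/4790)) + 24305 = (-261900 - 5645/958) + 24305 = -250905845/958 + 24305 = -227621655/958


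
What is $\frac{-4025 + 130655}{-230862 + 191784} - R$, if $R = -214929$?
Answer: $\frac{466603824}{2171} \approx 2.1493 \cdot 10^{5}$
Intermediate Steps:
$\frac{-4025 + 130655}{-230862 + 191784} - R = \frac{-4025 + 130655}{-230862 + 191784} - -214929 = \frac{126630}{-39078} + 214929 = 126630 \left(- \frac{1}{39078}\right) + 214929 = - \frac{7035}{2171} + 214929 = \frac{466603824}{2171}$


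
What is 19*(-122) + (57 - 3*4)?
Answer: -2273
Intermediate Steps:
19*(-122) + (57 - 3*4) = -2318 + (57 - 12) = -2318 + 45 = -2273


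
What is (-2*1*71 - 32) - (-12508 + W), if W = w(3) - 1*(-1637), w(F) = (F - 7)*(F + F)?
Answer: 10721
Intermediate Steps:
w(F) = 2*F*(-7 + F) (w(F) = (-7 + F)*(2*F) = 2*F*(-7 + F))
W = 1613 (W = 2*3*(-7 + 3) - 1*(-1637) = 2*3*(-4) + 1637 = -24 + 1637 = 1613)
(-2*1*71 - 32) - (-12508 + W) = (-2*1*71 - 32) - (-12508 + 1613) = (-2*71 - 32) - 1*(-10895) = (-142 - 32) + 10895 = -174 + 10895 = 10721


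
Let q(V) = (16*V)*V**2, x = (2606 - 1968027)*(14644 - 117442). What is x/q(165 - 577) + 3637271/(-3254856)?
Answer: -3759576289424281/20693347097088 ≈ -181.68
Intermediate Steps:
x = 202041347958 (x = -1965421*(-102798) = 202041347958)
q(V) = 16*V**3
x/q(165 - 577) + 3637271/(-3254856) = 202041347958/((16*(165 - 577)**3)) + 3637271/(-3254856) = 202041347958/((16*(-412)**3)) + 3637271*(-1/3254856) = 202041347958/((16*(-69934528))) - 330661/295896 = 202041347958/(-1118952448) - 330661/295896 = 202041347958*(-1/1118952448) - 330661/295896 = -101020673979/559476224 - 330661/295896 = -3759576289424281/20693347097088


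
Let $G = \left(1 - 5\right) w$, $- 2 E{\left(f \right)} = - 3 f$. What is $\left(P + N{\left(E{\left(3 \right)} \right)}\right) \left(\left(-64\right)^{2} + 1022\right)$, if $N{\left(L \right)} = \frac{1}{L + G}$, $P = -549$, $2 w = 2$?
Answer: $-2799546$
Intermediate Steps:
$w = 1$ ($w = \frac{1}{2} \cdot 2 = 1$)
$E{\left(f \right)} = \frac{3 f}{2}$ ($E{\left(f \right)} = - \frac{\left(-3\right) f}{2} = \frac{3 f}{2}$)
$G = -4$ ($G = \left(1 - 5\right) 1 = \left(-4\right) 1 = -4$)
$N{\left(L \right)} = \frac{1}{-4 + L}$ ($N{\left(L \right)} = \frac{1}{L - 4} = \frac{1}{-4 + L}$)
$\left(P + N{\left(E{\left(3 \right)} \right)}\right) \left(\left(-64\right)^{2} + 1022\right) = \left(-549 + \frac{1}{-4 + \frac{3}{2} \cdot 3}\right) \left(\left(-64\right)^{2} + 1022\right) = \left(-549 + \frac{1}{-4 + \frac{9}{2}}\right) \left(4096 + 1022\right) = \left(-549 + \frac{1}{\frac{1}{2}}\right) 5118 = \left(-549 + 2\right) 5118 = \left(-547\right) 5118 = -2799546$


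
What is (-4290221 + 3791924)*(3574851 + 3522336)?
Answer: -3536506990539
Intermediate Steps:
(-4290221 + 3791924)*(3574851 + 3522336) = -498297*7097187 = -3536506990539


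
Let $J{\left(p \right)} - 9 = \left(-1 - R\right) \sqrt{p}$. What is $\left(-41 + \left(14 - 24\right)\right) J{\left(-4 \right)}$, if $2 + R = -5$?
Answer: $-459 - 612 i \approx -459.0 - 612.0 i$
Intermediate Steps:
$R = -7$ ($R = -2 - 5 = -7$)
$J{\left(p \right)} = 9 + 6 \sqrt{p}$ ($J{\left(p \right)} = 9 + \left(-1 - -7\right) \sqrt{p} = 9 + \left(-1 + 7\right) \sqrt{p} = 9 + 6 \sqrt{p}$)
$\left(-41 + \left(14 - 24\right)\right) J{\left(-4 \right)} = \left(-41 + \left(14 - 24\right)\right) \left(9 + 6 \sqrt{-4}\right) = \left(-41 + \left(14 - 24\right)\right) \left(9 + 6 \cdot 2 i\right) = \left(-41 - 10\right) \left(9 + 12 i\right) = - 51 \left(9 + 12 i\right) = -459 - 612 i$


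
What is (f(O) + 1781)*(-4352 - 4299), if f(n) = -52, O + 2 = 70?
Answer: -14957579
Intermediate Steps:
O = 68 (O = -2 + 70 = 68)
(f(O) + 1781)*(-4352 - 4299) = (-52 + 1781)*(-4352 - 4299) = 1729*(-8651) = -14957579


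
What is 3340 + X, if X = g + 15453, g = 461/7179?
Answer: 134915408/7179 ≈ 18793.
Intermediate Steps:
g = 461/7179 (g = 461*(1/7179) = 461/7179 ≈ 0.064215)
X = 110937548/7179 (X = 461/7179 + 15453 = 110937548/7179 ≈ 15453.)
3340 + X = 3340 + 110937548/7179 = 134915408/7179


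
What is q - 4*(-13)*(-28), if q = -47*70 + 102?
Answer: -4644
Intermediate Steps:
q = -3188 (q = -3290 + 102 = -3188)
q - 4*(-13)*(-28) = -3188 - 4*(-13)*(-28) = -3188 + 52*(-28) = -3188 - 1456 = -4644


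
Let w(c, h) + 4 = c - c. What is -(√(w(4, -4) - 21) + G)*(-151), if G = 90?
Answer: 13590 + 755*I ≈ 13590.0 + 755.0*I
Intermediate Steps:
w(c, h) = -4 (w(c, h) = -4 + (c - c) = -4 + 0 = -4)
-(√(w(4, -4) - 21) + G)*(-151) = -(√(-4 - 21) + 90)*(-151) = -(√(-25) + 90)*(-151) = -(5*I + 90)*(-151) = -(90 + 5*I)*(-151) = -(-13590 - 755*I) = 13590 + 755*I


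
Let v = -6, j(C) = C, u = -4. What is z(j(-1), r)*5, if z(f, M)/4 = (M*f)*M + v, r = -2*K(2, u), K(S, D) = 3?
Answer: -840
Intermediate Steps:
r = -6 (r = -2*3 = -6)
z(f, M) = -24 + 4*f*M² (z(f, M) = 4*((M*f)*M - 6) = 4*(f*M² - 6) = 4*(-6 + f*M²) = -24 + 4*f*M²)
z(j(-1), r)*5 = (-24 + 4*(-1)*(-6)²)*5 = (-24 + 4*(-1)*36)*5 = (-24 - 144)*5 = -168*5 = -840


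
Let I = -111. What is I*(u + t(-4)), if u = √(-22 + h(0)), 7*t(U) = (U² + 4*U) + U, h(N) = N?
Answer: 444/7 - 111*I*√22 ≈ 63.429 - 520.64*I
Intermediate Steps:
t(U) = U²/7 + 5*U/7 (t(U) = ((U² + 4*U) + U)/7 = (U² + 5*U)/7 = U²/7 + 5*U/7)
u = I*√22 (u = √(-22 + 0) = √(-22) = I*√22 ≈ 4.6904*I)
I*(u + t(-4)) = -111*(I*√22 + (⅐)*(-4)*(5 - 4)) = -111*(I*√22 + (⅐)*(-4)*1) = -111*(I*√22 - 4/7) = -111*(-4/7 + I*√22) = 444/7 - 111*I*√22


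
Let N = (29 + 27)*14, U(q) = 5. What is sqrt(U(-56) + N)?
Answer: sqrt(789) ≈ 28.089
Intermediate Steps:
N = 784 (N = 56*14 = 784)
sqrt(U(-56) + N) = sqrt(5 + 784) = sqrt(789)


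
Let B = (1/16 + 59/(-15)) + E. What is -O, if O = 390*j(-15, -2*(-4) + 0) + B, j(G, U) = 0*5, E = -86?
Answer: 21569/240 ≈ 89.871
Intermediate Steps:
j(G, U) = 0
B = -21569/240 (B = (1/16 + 59/(-15)) - 86 = (1*(1/16) + 59*(-1/15)) - 86 = (1/16 - 59/15) - 86 = -929/240 - 86 = -21569/240 ≈ -89.871)
O = -21569/240 (O = 390*0 - 21569/240 = 0 - 21569/240 = -21569/240 ≈ -89.871)
-O = -1*(-21569/240) = 21569/240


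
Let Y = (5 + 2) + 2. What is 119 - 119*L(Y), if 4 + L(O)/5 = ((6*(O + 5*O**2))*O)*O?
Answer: -119713881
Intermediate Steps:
Y = 9 (Y = 7 + 2 = 9)
L(O) = -20 + 5*O**2*(6*O + 30*O**2) (L(O) = -20 + 5*(((6*(O + 5*O**2))*O)*O) = -20 + 5*(((6*O + 30*O**2)*O)*O) = -20 + 5*((O*(6*O + 30*O**2))*O) = -20 + 5*(O**2*(6*O + 30*O**2)) = -20 + 5*O**2*(6*O + 30*O**2))
119 - 119*L(Y) = 119 - 119*(-20 + 30*9**3 + 150*9**4) = 119 - 119*(-20 + 30*729 + 150*6561) = 119 - 119*(-20 + 21870 + 984150) = 119 - 119*1006000 = 119 - 119714000 = -119713881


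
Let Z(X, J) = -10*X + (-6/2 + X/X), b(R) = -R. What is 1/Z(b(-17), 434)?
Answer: -1/172 ≈ -0.0058140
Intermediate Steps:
Z(X, J) = -2 - 10*X (Z(X, J) = -10*X + (-6*1/2 + 1) = -10*X + (-3 + 1) = -10*X - 2 = -2 - 10*X)
1/Z(b(-17), 434) = 1/(-2 - (-10)*(-17)) = 1/(-2 - 10*17) = 1/(-2 - 170) = 1/(-172) = -1/172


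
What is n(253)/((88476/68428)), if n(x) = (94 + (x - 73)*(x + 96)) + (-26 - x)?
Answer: 1071496945/22119 ≈ 48442.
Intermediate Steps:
n(x) = 68 - x + (-73 + x)*(96 + x) (n(x) = (94 + (-73 + x)*(96 + x)) + (-26 - x) = 68 - x + (-73 + x)*(96 + x))
n(253)/((88476/68428)) = (-6940 + 253**2 + 22*253)/((88476/68428)) = (-6940 + 64009 + 5566)/((88476*(1/68428))) = 62635/(22119/17107) = 62635*(17107/22119) = 1071496945/22119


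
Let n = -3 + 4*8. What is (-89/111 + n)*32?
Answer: 100160/111 ≈ 902.34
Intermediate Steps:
n = 29 (n = -3 + 32 = 29)
(-89/111 + n)*32 = (-89/111 + 29)*32 = (3130/111)*32 = 100160/111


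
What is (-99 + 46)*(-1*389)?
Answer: 20617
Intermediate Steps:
(-99 + 46)*(-1*389) = -53*(-389) = 20617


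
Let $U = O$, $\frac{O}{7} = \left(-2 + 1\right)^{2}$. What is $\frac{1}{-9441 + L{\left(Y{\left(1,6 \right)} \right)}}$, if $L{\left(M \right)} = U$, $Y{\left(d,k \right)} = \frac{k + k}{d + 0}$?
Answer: $- \frac{1}{9434} \approx -0.000106$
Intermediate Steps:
$Y{\left(d,k \right)} = \frac{2 k}{d}$
$O = 7$ ($O = 7 \left(-2 + 1\right)^{2} = 7 \left(-1\right)^{2} = 7 \cdot 1 = 7$)
$U = 7$
$L{\left(M \right)} = 7$
$\frac{1}{-9441 + L{\left(Y{\left(1,6 \right)} \right)}} = \frac{1}{-9441 + 7} = \frac{1}{-9434} = - \frac{1}{9434}$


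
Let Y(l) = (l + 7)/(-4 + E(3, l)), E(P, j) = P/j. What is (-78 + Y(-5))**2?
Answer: 3254416/529 ≈ 6152.0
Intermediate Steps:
Y(l) = (7 + l)/(-4 + 3/l) (Y(l) = (l + 7)/(-4 + 3/l) = (7 + l)/(-4 + 3/l))
(-78 + Y(-5))**2 = (-78 - 1*(-5)*(7 - 5)/(-3 + 4*(-5)))**2 = (-78 - 1*(-5)*2/(-3 - 20))**2 = (-78 - 1*(-5)*2/(-23))**2 = (-78 - 1*(-5)*(-1/23)*2)**2 = (-78 - 10/23)**2 = (-1804/23)**2 = 3254416/529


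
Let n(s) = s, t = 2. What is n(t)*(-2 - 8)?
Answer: -20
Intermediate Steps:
n(t)*(-2 - 8) = 2*(-2 - 8) = 2*(-10) = -20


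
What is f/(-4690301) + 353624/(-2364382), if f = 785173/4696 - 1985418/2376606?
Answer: -1542941506978256459087/10313887506970076519336 ≈ -0.14960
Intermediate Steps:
f = 309453889985/1860090296 (f = 785173*(1/4696) - 1985418*1/2376606 = 785173/4696 - 330903/396101 = 309453889985/1860090296 ≈ 166.36)
f/(-4690301) + 353624/(-2364382) = (309453889985/1860090296)/(-4690301) + 353624/(-2364382) = (309453889985/1860090296)*(-1/4690301) + 353624*(-1/2364382) = -309453889985/8724383375419096 - 176812/1182191 = -1542941506978256459087/10313887506970076519336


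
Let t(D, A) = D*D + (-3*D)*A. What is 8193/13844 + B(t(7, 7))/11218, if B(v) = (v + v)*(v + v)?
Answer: 311870089/77650996 ≈ 4.0163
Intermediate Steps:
t(D, A) = D² - 3*A*D
B(v) = 4*v² (B(v) = (2*v)*(2*v) = 4*v²)
8193/13844 + B(t(7, 7))/11218 = 8193/13844 + (4*(7*(7 - 3*7))²)/11218 = 8193*(1/13844) + (4*(7*(7 - 21))²)*(1/11218) = 8193/13844 + (4*(7*(-14))²)*(1/11218) = 8193/13844 + (4*(-98)²)*(1/11218) = 8193/13844 + (4*9604)*(1/11218) = 8193/13844 + 38416*(1/11218) = 8193/13844 + 19208/5609 = 311870089/77650996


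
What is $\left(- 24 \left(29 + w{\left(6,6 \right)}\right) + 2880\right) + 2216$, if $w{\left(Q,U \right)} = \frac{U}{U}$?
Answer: $4376$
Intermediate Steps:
$w{\left(Q,U \right)} = 1$
$\left(- 24 \left(29 + w{\left(6,6 \right)}\right) + 2880\right) + 2216 = \left(- 24 \left(29 + 1\right) + 2880\right) + 2216 = \left(\left(-24\right) 30 + 2880\right) + 2216 = \left(-720 + 2880\right) + 2216 = 2160 + 2216 = 4376$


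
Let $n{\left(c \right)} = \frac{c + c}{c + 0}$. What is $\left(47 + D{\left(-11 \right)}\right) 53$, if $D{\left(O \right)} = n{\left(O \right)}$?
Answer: $2597$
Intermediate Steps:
$n{\left(c \right)} = 2$ ($n{\left(c \right)} = \frac{2 c}{c} = 2$)
$D{\left(O \right)} = 2$
$\left(47 + D{\left(-11 \right)}\right) 53 = \left(47 + 2\right) 53 = 49 \cdot 53 = 2597$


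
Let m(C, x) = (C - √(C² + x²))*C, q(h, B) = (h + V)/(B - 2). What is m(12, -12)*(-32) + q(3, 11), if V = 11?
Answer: -41458/9 + 4608*√2 ≈ 1910.3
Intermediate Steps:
q(h, B) = (11 + h)/(-2 + B) (q(h, B) = (h + 11)/(B - 2) = (11 + h)/(-2 + B))
m(C, x) = C*(C - √(C² + x²))
m(12, -12)*(-32) + q(3, 11) = (12*(12 - √(12² + (-12)²)))*(-32) + (11 + 3)/(-2 + 11) = (12*(12 - √(144 + 144)))*(-32) + 14/9 = (12*(12 - √288))*(-32) + (⅑)*14 = (12*(12 - 12*√2))*(-32) + 14/9 = (144 - 144*√2)*(-32) + 14/9 = (-4608 + 4608*√2) + 14/9 = -41458/9 + 4608*√2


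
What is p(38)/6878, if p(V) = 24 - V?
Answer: -7/3439 ≈ -0.0020355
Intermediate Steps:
p(38)/6878 = (24 - 1*38)/6878 = (24 - 38)*(1/6878) = -14*1/6878 = -7/3439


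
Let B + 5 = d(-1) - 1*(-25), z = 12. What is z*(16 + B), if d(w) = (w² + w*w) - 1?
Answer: 444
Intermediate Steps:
d(w) = -1 + 2*w² (d(w) = (w² + w²) - 1 = 2*w² - 1 = -1 + 2*w²)
B = 21 (B = -5 + ((-1 + 2*(-1)²) - 1*(-25)) = -5 + ((-1 + 2*1) + 25) = -5 + ((-1 + 2) + 25) = -5 + (1 + 25) = -5 + 26 = 21)
z*(16 + B) = 12*(16 + 21) = 12*37 = 444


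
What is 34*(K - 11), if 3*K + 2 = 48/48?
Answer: -1156/3 ≈ -385.33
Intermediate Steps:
K = -1/3 (K = -2/3 + (48/48)/3 = -2/3 + (48*(1/48))/3 = -2/3 + (1/3)*1 = -2/3 + 1/3 = -1/3 ≈ -0.33333)
34*(K - 11) = 34*(-1/3 - 11) = 34*(-34/3) = -1156/3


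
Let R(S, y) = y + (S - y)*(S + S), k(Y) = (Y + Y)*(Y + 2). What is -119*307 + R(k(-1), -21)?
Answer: -36630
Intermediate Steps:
k(Y) = 2*Y*(2 + Y) (k(Y) = (2*Y)*(2 + Y) = 2*Y*(2 + Y))
R(S, y) = y + 2*S*(S - y) (R(S, y) = y + (S - y)*(2*S) = y + 2*S*(S - y))
-119*307 + R(k(-1), -21) = -119*307 + (-21 + 2*(2*(-1)*(2 - 1))**2 - 2*2*(-1)*(2 - 1)*(-21)) = -36533 + (-21 + 2*(2*(-1)*1)**2 - 2*2*(-1)*1*(-21)) = -36533 + (-21 + 2*(-2)**2 - 2*(-2)*(-21)) = -36533 + (-21 + 2*4 - 84) = -36533 + (-21 + 8 - 84) = -36533 - 97 = -36630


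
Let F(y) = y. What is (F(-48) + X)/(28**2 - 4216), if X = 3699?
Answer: -1217/1144 ≈ -1.0638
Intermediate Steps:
(F(-48) + X)/(28**2 - 4216) = (-48 + 3699)/(28**2 - 4216) = 3651/(784 - 4216) = 3651/(-3432) = 3651*(-1/3432) = -1217/1144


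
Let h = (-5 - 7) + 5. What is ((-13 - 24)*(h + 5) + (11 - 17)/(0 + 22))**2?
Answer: 657721/121 ≈ 5435.7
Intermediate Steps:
h = -7 (h = -12 + 5 = -7)
((-13 - 24)*(h + 5) + (11 - 17)/(0 + 22))**2 = ((-13 - 24)*(-7 + 5) + (11 - 17)/(0 + 22))**2 = (-37*(-2) - 6/22)**2 = (74 - 6*1/22)**2 = (74 - 3/11)**2 = (811/11)**2 = 657721/121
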